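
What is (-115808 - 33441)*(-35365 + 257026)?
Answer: -33082682589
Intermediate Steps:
(-115808 - 33441)*(-35365 + 257026) = -149249*221661 = -33082682589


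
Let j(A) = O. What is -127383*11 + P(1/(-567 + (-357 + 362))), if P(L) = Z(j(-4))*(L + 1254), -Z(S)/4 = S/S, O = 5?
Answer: -395150347/281 ≈ -1.4062e+6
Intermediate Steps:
j(A) = 5
Z(S) = -4 (Z(S) = -4*S/S = -4*1 = -4)
P(L) = -5016 - 4*L (P(L) = -4*(L + 1254) = -4*(1254 + L) = -5016 - 4*L)
-127383*11 + P(1/(-567 + (-357 + 362))) = -127383*11 + (-5016 - 4/(-567 + (-357 + 362))) = -1401213 + (-5016 - 4/(-567 + 5)) = -1401213 + (-5016 - 4/(-562)) = -1401213 + (-5016 - 4*(-1/562)) = -1401213 + (-5016 + 2/281) = -1401213 - 1409494/281 = -395150347/281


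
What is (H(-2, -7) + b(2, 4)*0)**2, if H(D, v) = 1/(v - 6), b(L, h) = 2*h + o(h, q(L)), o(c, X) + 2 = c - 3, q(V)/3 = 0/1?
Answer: 1/169 ≈ 0.0059172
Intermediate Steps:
q(V) = 0 (q(V) = 3*(0/1) = 3*(0*1) = 3*0 = 0)
o(c, X) = -5 + c (o(c, X) = -2 + (c - 3) = -2 + (-3 + c) = -5 + c)
b(L, h) = -5 + 3*h (b(L, h) = 2*h + (-5 + h) = -5 + 3*h)
H(D, v) = 1/(-6 + v)
(H(-2, -7) + b(2, 4)*0)**2 = (1/(-6 - 7) + (-5 + 3*4)*0)**2 = (1/(-13) + (-5 + 12)*0)**2 = (-1/13 + 7*0)**2 = (-1/13 + 0)**2 = (-1/13)**2 = 1/169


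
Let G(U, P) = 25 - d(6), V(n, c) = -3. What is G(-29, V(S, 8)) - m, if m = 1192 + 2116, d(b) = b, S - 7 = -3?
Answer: -3289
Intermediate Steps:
S = 4 (S = 7 - 3 = 4)
G(U, P) = 19 (G(U, P) = 25 - 1*6 = 25 - 6 = 19)
m = 3308
G(-29, V(S, 8)) - m = 19 - 1*3308 = 19 - 3308 = -3289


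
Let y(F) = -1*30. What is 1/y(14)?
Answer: -1/30 ≈ -0.033333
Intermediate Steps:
y(F) = -30
1/y(14) = 1/(-30) = -1/30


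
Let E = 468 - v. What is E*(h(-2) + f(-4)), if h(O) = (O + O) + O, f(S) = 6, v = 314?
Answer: 0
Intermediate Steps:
h(O) = 3*O (h(O) = 2*O + O = 3*O)
E = 154 (E = 468 - 1*314 = 468 - 314 = 154)
E*(h(-2) + f(-4)) = 154*(3*(-2) + 6) = 154*(-6 + 6) = 154*0 = 0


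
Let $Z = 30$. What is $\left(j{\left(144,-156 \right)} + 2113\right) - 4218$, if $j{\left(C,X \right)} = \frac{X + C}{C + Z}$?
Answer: $- \frac{61047}{29} \approx -2105.1$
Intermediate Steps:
$j{\left(C,X \right)} = \frac{C + X}{30 + C}$ ($j{\left(C,X \right)} = \frac{X + C}{C + 30} = \frac{C + X}{30 + C}$)
$\left(j{\left(144,-156 \right)} + 2113\right) - 4218 = \left(\frac{144 - 156}{30 + 144} + 2113\right) - 4218 = \left(\frac{1}{174} \left(-12\right) + 2113\right) - 4218 = \left(- \frac{2}{29} + 2113\right) - 4218 = \frac{61275}{29} - 4218 = - \frac{61047}{29}$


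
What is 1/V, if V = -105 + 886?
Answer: 1/781 ≈ 0.0012804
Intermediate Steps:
V = 781
1/V = 1/781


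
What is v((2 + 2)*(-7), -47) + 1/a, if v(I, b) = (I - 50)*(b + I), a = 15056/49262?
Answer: 44063431/7528 ≈ 5853.3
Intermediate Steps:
a = 7528/24631 (a = 15056*(1/49262) = 7528/24631 ≈ 0.30563)
v(I, b) = (-50 + I)*(I + b)
v((2 + 2)*(-7), -47) + 1/a = (((2 + 2)*(-7))² - 50*(2 + 2)*(-7) - 50*(-47) + ((2 + 2)*(-7))*(-47)) + 1/(7528/24631) = ((4*(-7))² - 200*(-7) + 2350 + (4*(-7))*(-47)) + 24631/7528 = ((-28)² - 50*(-28) + 2350 - 28*(-47)) + 24631/7528 = (784 + 1400 + 2350 + 1316) + 24631/7528 = 5850 + 24631/7528 = 44063431/7528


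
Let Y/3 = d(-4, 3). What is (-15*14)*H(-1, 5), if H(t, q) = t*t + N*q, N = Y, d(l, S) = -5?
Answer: 15540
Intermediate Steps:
Y = -15 (Y = 3*(-5) = -15)
N = -15
H(t, q) = t² - 15*q (H(t, q) = t*t - 15*q = t² - 15*q)
(-15*14)*H(-1, 5) = (-15*14)*((-1)² - 15*5) = -210*(1 - 75) = -210*(-74) = 15540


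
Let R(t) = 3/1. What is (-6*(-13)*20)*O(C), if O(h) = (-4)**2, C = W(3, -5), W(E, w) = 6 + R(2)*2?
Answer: 24960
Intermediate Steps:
R(t) = 3 (R(t) = 3*1 = 3)
W(E, w) = 12 (W(E, w) = 6 + 3*2 = 6 + 6 = 12)
C = 12
O(h) = 16
(-6*(-13)*20)*O(C) = (-6*(-13)*20)*16 = (78*20)*16 = 1560*16 = 24960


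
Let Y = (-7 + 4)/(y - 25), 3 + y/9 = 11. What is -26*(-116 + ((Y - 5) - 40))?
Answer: 196820/47 ≈ 4187.7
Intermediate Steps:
y = 72 (y = -27 + 9*11 = -27 + 99 = 72)
Y = -3/47 (Y = (-7 + 4)/(72 - 25) = -3/47 ≈ -0.063830)
-26*(-116 + ((Y - 5) - 40)) = -26*(-116 + ((-3/47 - 5) - 40)) = -26*(-116 + (-238/47 - 40)) = -26*(-116 - 2118/47) = -26*(-7570/47) = 196820/47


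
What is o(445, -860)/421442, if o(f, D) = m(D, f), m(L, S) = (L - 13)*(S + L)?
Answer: 362295/421442 ≈ 0.85966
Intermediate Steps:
m(L, S) = (-13 + L)*(L + S)
o(f, D) = D**2 - 13*D - 13*f + D*f
o(445, -860)/421442 = ((-860)**2 - 13*(-860) - 13*445 - 860*445)/421442 = (739600 + 11180 - 5785 - 382700)*(1/421442) = 362295*(1/421442) = 362295/421442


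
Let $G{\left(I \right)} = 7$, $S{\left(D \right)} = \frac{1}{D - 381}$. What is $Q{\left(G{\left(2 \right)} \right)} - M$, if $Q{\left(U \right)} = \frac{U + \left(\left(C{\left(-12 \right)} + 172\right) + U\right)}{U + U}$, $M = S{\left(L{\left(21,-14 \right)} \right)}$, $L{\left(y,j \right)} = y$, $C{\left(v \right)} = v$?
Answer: $\frac{31327}{2520} \approx 12.431$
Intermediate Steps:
$S{\left(D \right)} = \frac{1}{-381 + D}$
$M = - \frac{1}{360}$ ($M = \frac{1}{-381 + 21} = \frac{1}{-360} = - \frac{1}{360} \approx -0.0027778$)
$Q{\left(U \right)} = \frac{160 + 2 U}{2 U}$ ($Q{\left(U \right)} = \frac{U + \left(\left(-12 + 172\right) + U\right)}{U + U} = \frac{U + \left(160 + U\right)}{2 U} = \left(160 + 2 U\right) \frac{1}{2 U} = \frac{160 + 2 U}{2 U}$)
$Q{\left(G{\left(2 \right)} \right)} - M = \frac{80 + 7}{7} - - \frac{1}{360} = \frac{1}{7} \cdot 87 + \frac{1}{360} = \frac{87}{7} + \frac{1}{360} = \frac{31327}{2520}$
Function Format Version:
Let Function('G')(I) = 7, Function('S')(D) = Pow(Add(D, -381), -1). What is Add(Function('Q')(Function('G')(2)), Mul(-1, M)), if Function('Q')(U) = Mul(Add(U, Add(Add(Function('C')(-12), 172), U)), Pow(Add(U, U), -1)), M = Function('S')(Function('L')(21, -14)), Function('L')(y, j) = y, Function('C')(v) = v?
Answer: Rational(31327, 2520) ≈ 12.431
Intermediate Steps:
Function('S')(D) = Pow(Add(-381, D), -1)
M = Rational(-1, 360) (M = Pow(Add(-381, 21), -1) = Pow(-360, -1) = Rational(-1, 360) ≈ -0.0027778)
Function('Q')(U) = Mul(Rational(1, 2), Pow(U, -1), Add(160, Mul(2, U))) (Function('Q')(U) = Mul(Add(U, Add(Add(-12, 172), U)), Pow(Add(U, U), -1)) = Mul(Add(U, Add(160, U)), Pow(Mul(2, U), -1)) = Mul(Add(160, Mul(2, U)), Mul(Rational(1, 2), Pow(U, -1))) = Mul(Rational(1, 2), Pow(U, -1), Add(160, Mul(2, U))))
Add(Function('Q')(Function('G')(2)), Mul(-1, M)) = Add(Mul(Pow(7, -1), Add(80, 7)), Mul(-1, Rational(-1, 360))) = Add(Mul(Rational(1, 7), 87), Rational(1, 360)) = Add(Rational(87, 7), Rational(1, 360)) = Rational(31327, 2520)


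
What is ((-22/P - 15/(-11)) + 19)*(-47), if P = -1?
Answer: -21902/11 ≈ -1991.1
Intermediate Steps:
((-22/P - 15/(-11)) + 19)*(-47) = ((-22/(-1) - 15/(-11)) + 19)*(-47) = ((-22*(-1) - 15*(-1/11)) + 19)*(-47) = ((22 + 15/11) + 19)*(-47) = (257/11 + 19)*(-47) = (466/11)*(-47) = -21902/11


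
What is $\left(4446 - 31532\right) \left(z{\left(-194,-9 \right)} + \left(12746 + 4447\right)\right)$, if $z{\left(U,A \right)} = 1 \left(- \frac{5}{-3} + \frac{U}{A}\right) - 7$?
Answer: $- \frac{4195160938}{9} \approx -4.6613 \cdot 10^{8}$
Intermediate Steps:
$z{\left(U,A \right)} = - \frac{16}{3} + \frac{U}{A}$ ($z{\left(U,A \right)} = 1 \left(\left(-5\right) \left(- \frac{1}{3}\right) + \frac{U}{A}\right) - 7 = 1 \left(\frac{5}{3} + \frac{U}{A}\right) - 7 = \left(\frac{5}{3} + \frac{U}{A}\right) - 7 = - \frac{16}{3} + \frac{U}{A}$)
$\left(4446 - 31532\right) \left(z{\left(-194,-9 \right)} + \left(12746 + 4447\right)\right) = \left(4446 - 31532\right) \left(\left(- \frac{16}{3} - \frac{194}{-9}\right) + \left(12746 + 4447\right)\right) = - 27086 \left(\left(- \frac{16}{3} - - \frac{194}{9}\right) + 17193\right) = - 27086 \left(\left(- \frac{16}{3} + \frac{194}{9}\right) + 17193\right) = - 27086 \left(\frac{146}{9} + 17193\right) = \left(-27086\right) \frac{154883}{9} = - \frac{4195160938}{9}$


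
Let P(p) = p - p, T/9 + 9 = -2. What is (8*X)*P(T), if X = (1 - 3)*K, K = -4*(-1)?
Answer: 0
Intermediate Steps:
T = -99 (T = -81 + 9*(-2) = -81 - 18 = -99)
P(p) = 0
K = 4
X = -8 (X = (1 - 3)*4 = -2*4 = -8)
(8*X)*P(T) = (8*(-8))*0 = -64*0 = 0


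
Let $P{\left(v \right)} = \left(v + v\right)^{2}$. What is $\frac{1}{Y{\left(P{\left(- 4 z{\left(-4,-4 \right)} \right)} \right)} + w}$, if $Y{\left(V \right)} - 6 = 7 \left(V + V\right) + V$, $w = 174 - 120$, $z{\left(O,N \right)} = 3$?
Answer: $\frac{1}{8700} \approx 0.00011494$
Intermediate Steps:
$w = 54$ ($w = 174 - 120 = 54$)
$P{\left(v \right)} = 4 v^{2}$ ($P{\left(v \right)} = \left(2 v\right)^{2} = 4 v^{2}$)
$Y{\left(V \right)} = 6 + 15 V$ ($Y{\left(V \right)} = 6 + \left(7 \left(V + V\right) + V\right) = 6 + \left(7 \cdot 2 V + V\right) = 6 + \left(14 V + V\right) = 6 + 15 V$)
$\frac{1}{Y{\left(P{\left(- 4 z{\left(-4,-4 \right)} \right)} \right)} + w} = \frac{1}{\left(6 + 15 \cdot 4 \left(\left(-4\right) 3\right)^{2}\right) + 54} = \frac{1}{\left(6 + 15 \cdot 4 \left(-12\right)^{2}\right) + 54} = \frac{1}{\left(6 + 15 \cdot 4 \cdot 144\right) + 54} = \frac{1}{\left(6 + 15 \cdot 576\right) + 54} = \frac{1}{\left(6 + 8640\right) + 54} = \frac{1}{8646 + 54} = \frac{1}{8700}$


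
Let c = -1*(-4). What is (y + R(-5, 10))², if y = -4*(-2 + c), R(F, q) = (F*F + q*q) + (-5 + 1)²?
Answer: 17689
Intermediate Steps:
c = 4
R(F, q) = 16 + F² + q² (R(F, q) = (F² + q²) + (-4)² = (F² + q²) + 16 = 16 + F² + q²)
y = -8 (y = -4*(-2 + 4) = -4*2 = -8)
(y + R(-5, 10))² = (-8 + (16 + (-5)² + 10²))² = (-8 + (16 + 25 + 100))² = (-8 + 141)² = 133² = 17689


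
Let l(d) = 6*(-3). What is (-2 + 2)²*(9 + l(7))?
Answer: 0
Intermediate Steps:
l(d) = -18
(-2 + 2)²*(9 + l(7)) = (-2 + 2)²*(9 - 18) = 0²*(-9) = 0*(-9) = 0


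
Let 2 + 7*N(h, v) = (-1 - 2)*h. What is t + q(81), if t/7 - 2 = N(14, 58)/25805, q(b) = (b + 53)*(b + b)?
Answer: 560536166/25805 ≈ 21722.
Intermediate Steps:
N(h, v) = -2/7 - 3*h/7 (N(h, v) = -2/7 + ((-1 - 2)*h)/7 = -2/7 + (-3*h)/7 = -2/7 - 3*h/7)
q(b) = 2*b*(53 + b) (q(b) = (53 + b)*(2*b) = 2*b*(53 + b))
t = 361226/25805 (t = 14 + 7*((-2/7 - 3/7*14)/25805) = 14 + 7*((-2/7 - 6)*(1/25805)) = 14 + 7*(-44/7*1/25805) = 14 + 7*(-44/180635) = 14 - 44/25805 = 361226/25805 ≈ 13.998)
t + q(81) = 361226/25805 + 2*81*(53 + 81) = 361226/25805 + 2*81*134 = 361226/25805 + 21708 = 560536166/25805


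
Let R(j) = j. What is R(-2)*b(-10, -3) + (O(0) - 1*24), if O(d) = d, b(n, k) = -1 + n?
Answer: -2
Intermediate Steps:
R(-2)*b(-10, -3) + (O(0) - 1*24) = -2*(-1 - 10) + (0 - 1*24) = -2*(-11) + (0 - 24) = 22 - 24 = -2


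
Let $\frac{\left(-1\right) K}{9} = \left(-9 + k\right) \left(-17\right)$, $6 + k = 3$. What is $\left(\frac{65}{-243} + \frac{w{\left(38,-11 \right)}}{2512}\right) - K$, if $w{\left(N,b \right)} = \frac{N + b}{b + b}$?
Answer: $\frac{24652324351}{13429152} \approx 1835.7$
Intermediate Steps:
$k = -3$ ($k = -6 + 3 = -3$)
$w{\left(N,b \right)} = \frac{N + b}{2 b}$
$K = -1836$ ($K = - 9 \left(-9 - 3\right) \left(-17\right) = - 9 \left(\left(-12\right) \left(-17\right)\right) = \left(-9\right) 204 = -1836$)
$\left(\frac{65}{-243} + \frac{w{\left(38,-11 \right)}}{2512}\right) - K = \left(\frac{65}{-243} + \frac{\frac{1}{2} \frac{1}{-11} \left(38 - 11\right)}{2512}\right) - -1836 = \left(65 \left(- \frac{1}{243}\right) + \frac{1}{2} \left(- \frac{1}{11}\right) 27 \cdot \frac{1}{2512}\right) + 1836 = \left(- \frac{65}{243} - \frac{27}{55264}\right) + 1836 = - \frac{3598721}{13429152} + 1836 = \frac{24652324351}{13429152}$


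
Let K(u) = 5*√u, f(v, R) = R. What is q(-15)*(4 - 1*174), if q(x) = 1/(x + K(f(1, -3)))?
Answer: 17/2 + 17*I*√3/6 ≈ 8.5 + 4.9075*I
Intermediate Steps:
q(x) = 1/(x + 5*I*√3) (q(x) = 1/(x + 5*√(-3)) = 1/(x + 5*(I*√3)) = 1/(x + 5*I*√3))
q(-15)*(4 - 1*174) = (4 - 1*174)/(-15 + 5*I*√3) = (4 - 174)/(-15 + 5*I*√3) = -170/(-15 + 5*I*√3)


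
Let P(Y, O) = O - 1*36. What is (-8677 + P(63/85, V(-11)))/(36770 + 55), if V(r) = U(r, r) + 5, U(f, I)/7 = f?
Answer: -1757/7365 ≈ -0.23856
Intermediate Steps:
U(f, I) = 7*f
V(r) = 5 + 7*r (V(r) = 7*r + 5 = 5 + 7*r)
P(Y, O) = -36 + O (P(Y, O) = O - 36 = -36 + O)
(-8677 + P(63/85, V(-11)))/(36770 + 55) = (-8677 + (-36 + (5 + 7*(-11))))/(36770 + 55) = (-8677 + (-36 + (5 - 77)))/36825 = (-8677 + (-36 - 72))*(1/36825) = (-8677 - 108)*(1/36825) = -8785*1/36825 = -1757/7365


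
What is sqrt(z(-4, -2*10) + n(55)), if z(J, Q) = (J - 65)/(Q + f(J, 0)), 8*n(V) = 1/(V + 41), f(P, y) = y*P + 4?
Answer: sqrt(9939)/48 ≈ 2.0770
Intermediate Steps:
f(P, y) = 4 + P*y (f(P, y) = P*y + 4 = 4 + P*y)
n(V) = 1/(8*(41 + V)) (n(V) = 1/(8*(V + 41)) = 1/(8*(41 + V)))
z(J, Q) = (-65 + J)/(4 + Q) (z(J, Q) = (J - 65)/(Q + (4 + J*0)) = (-65 + J)/(Q + (4 + 0)) = (-65 + J)/(Q + 4) = (-65 + J)/(4 + Q))
sqrt(z(-4, -2*10) + n(55)) = sqrt((-65 - 4)/(4 - 2*10) + 1/(8*(41 + 55))) = sqrt(-69/(4 - 20) + (1/8)/96) = sqrt(-69/(-16) + (1/8)*(1/96)) = sqrt(-1/16*(-69) + 1/768) = sqrt(69/16 + 1/768) = sqrt(3313/768) = sqrt(9939)/48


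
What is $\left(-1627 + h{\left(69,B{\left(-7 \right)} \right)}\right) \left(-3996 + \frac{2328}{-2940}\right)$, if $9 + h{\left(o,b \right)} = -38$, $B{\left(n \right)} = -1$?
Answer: $\frac{1639204236}{245} \approx 6.6906 \cdot 10^{6}$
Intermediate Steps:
$h{\left(o,b \right)} = -47$ ($h{\left(o,b \right)} = -9 - 38 = -47$)
$\left(-1627 + h{\left(69,B{\left(-7 \right)} \right)}\right) \left(-3996 + \frac{2328}{-2940}\right) = \left(-1627 - 47\right) \left(-3996 + \frac{2328}{-2940}\right) = - 1674 \left(-3996 + 2328 \left(- \frac{1}{2940}\right)\right) = - 1674 \left(-3996 - \frac{194}{245}\right) = \left(-1674\right) \left(- \frac{979214}{245}\right) = \frac{1639204236}{245}$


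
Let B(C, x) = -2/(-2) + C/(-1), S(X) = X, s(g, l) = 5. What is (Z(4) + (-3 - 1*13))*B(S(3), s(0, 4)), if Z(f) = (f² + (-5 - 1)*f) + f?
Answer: 40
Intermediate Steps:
B(C, x) = 1 - C (B(C, x) = -2*(-½) + C*(-1) = 1 - C)
Z(f) = f² - 5*f (Z(f) = (f² - 6*f) + f = f² - 5*f)
(Z(4) + (-3 - 1*13))*B(S(3), s(0, 4)) = (4*(-5 + 4) + (-3 - 1*13))*(1 - 1*3) = (4*(-1) + (-3 - 13))*(1 - 3) = (-4 - 16)*(-2) = -20*(-2) = 40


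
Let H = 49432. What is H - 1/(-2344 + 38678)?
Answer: 1796062287/36334 ≈ 49432.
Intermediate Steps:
H - 1/(-2344 + 38678) = 49432 - 1/(-2344 + 38678) = 49432 - 1/36334 = 1796062287/36334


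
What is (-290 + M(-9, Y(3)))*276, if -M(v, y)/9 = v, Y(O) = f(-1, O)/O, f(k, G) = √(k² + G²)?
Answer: -57684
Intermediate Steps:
f(k, G) = √(G² + k²)
Y(O) = √(1 + O²)/O (Y(O) = √(O² + (-1)²)/O = √(O² + 1)/O = √(1 + O²)/O)
M(v, y) = -9*v
(-290 + M(-9, Y(3)))*276 = (-290 - 9*(-9))*276 = (-290 + 81)*276 = -209*276 = -57684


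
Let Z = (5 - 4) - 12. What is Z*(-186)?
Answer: 2046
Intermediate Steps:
Z = -11 (Z = 1 - 12 = -11)
Z*(-186) = -11*(-186) = 2046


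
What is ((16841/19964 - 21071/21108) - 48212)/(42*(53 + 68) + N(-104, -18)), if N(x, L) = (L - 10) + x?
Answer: -253957592267/26074131930 ≈ -9.7398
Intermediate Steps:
N(x, L) = -10 + L + x (N(x, L) = (-10 + L) + x = -10 + L + x)
((16841/19964 - 21071/21108) - 48212)/(42*(53 + 68) + N(-104, -18)) = ((16841/19964 - 21071/21108) - 48212)/(42*(53 + 68) + (-10 - 18 - 104)) = ((16841*(1/19964) - 21071*1/21108) - 48212)/(42*121 - 132) = ((16841/19964 - 21071/21108) - 48212)/(5082 - 132) = (-4073851/26337507 - 48212)/4950 = -1269787961335/26337507*1/4950 = -253957592267/26074131930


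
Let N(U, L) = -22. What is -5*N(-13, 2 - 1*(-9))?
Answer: 110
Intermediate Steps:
-5*N(-13, 2 - 1*(-9)) = -5*(-22) = 110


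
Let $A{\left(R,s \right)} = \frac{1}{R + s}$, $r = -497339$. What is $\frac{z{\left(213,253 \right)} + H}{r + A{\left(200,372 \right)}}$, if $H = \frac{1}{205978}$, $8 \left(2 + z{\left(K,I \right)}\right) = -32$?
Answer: $\frac{353457962}{29298095164023} \approx 1.2064 \cdot 10^{-5}$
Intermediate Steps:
$z{\left(K,I \right)} = -6$ ($z{\left(K,I \right)} = -2 + \frac{1}{8} \left(-32\right) = -2 - 4 = -6$)
$H = \frac{1}{205978} \approx 4.8549 \cdot 10^{-6}$
$\frac{z{\left(213,253 \right)} + H}{r + A{\left(200,372 \right)}} = \frac{-6 + \frac{1}{205978}}{-497339 + \frac{1}{200 + 372}} = - \frac{1235867}{205978 \left(-497339 + \frac{1}{572}\right)} = - \frac{1235867}{205978 \left(- \frac{284477907}{572}\right)} = \left(- \frac{1235867}{205978}\right) \left(- \frac{572}{284477907}\right) = \frac{353457962}{29298095164023}$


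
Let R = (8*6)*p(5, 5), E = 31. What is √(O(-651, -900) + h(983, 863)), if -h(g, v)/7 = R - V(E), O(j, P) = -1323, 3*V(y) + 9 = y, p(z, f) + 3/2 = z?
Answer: I*√22029/3 ≈ 49.474*I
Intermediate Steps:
p(z, f) = -3/2 + z
V(y) = -3 + y/3
R = 168 (R = (8*6)*(-3/2 + 5) = 48*(7/2) = 168)
h(g, v) = -3374/3 (h(g, v) = -7*(168 - (-3 + (⅓)*31)) = -7*(168 - (-3 + 31/3)) = -7*(168 - 1*22/3) = -7*(168 - 22/3) = -7*482/3 = -3374/3)
√(O(-651, -900) + h(983, 863)) = √(-1323 - 3374/3) = √(-7343/3) = I*√22029/3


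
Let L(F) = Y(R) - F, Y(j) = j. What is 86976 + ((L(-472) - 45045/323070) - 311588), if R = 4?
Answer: -438858561/1958 ≈ -2.2414e+5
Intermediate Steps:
L(F) = 4 - F
86976 + ((L(-472) - 45045/323070) - 311588) = 86976 + (((4 - 1*(-472)) - 45045/323070) - 311588) = 86976 + (((4 + 472) - 45045*1/323070) - 311588) = 86976 + ((476 - 273/1958) - 311588) = 86976 + (931735/1958 - 311588) = 86976 - 609157569/1958 = -438858561/1958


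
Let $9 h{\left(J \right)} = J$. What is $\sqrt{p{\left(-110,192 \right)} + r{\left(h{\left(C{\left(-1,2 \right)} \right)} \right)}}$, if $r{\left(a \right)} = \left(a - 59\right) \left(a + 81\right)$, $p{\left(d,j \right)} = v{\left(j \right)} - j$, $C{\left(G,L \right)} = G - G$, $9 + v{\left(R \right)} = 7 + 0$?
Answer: $i \sqrt{4973} \approx 70.52 i$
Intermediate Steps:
$v{\left(R \right)} = -2$ ($v{\left(R \right)} = -9 + \left(7 + 0\right) = -9 + 7 = -2$)
$C{\left(G,L \right)} = 0$
$h{\left(J \right)} = \frac{J}{9}$
$p{\left(d,j \right)} = -2 - j$
$r{\left(a \right)} = \left(-59 + a\right) \left(81 + a\right)$
$\sqrt{p{\left(-110,192 \right)} + r{\left(h{\left(C{\left(-1,2 \right)} \right)} \right)}} = \sqrt{\left(-2 - 192\right) + \left(-4779 + \left(\frac{1}{9} \cdot 0\right)^{2} + 22 \cdot \frac{1}{9} \cdot 0\right)} = \sqrt{\left(-2 - 192\right) + \left(-4779 + 0^{2} + 22 \cdot 0\right)} = \sqrt{-194 + \left(-4779 + 0 + 0\right)} = \sqrt{-194 - 4779} = \sqrt{-4973} = i \sqrt{4973}$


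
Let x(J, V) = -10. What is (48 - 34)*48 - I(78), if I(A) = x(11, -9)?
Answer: 682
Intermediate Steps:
I(A) = -10
(48 - 34)*48 - I(78) = (48 - 34)*48 - 1*(-10) = 14*48 + 10 = 672 + 10 = 682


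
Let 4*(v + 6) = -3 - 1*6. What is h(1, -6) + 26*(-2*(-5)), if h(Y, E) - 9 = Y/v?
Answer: 8873/33 ≈ 268.88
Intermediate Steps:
v = -33/4 (v = -6 + (-3 - 1*6)/4 = -6 + (-3 - 6)/4 = -6 + (1/4)*(-9) = -6 - 9/4 = -33/4 ≈ -8.2500)
h(Y, E) = 9 - 4*Y/33 (h(Y, E) = 9 + Y/(-33/4) = 9 + Y*(-4/33) = 9 - 4*Y/33)
h(1, -6) + 26*(-2*(-5)) = (9 - 4/33*1) + 26*(-2*(-5)) = (9 - 4/33) + 26*10 = 293/33 + 260 = 8873/33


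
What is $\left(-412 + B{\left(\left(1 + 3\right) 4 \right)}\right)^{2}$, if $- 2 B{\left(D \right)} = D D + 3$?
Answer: $\frac{1172889}{4} \approx 2.9322 \cdot 10^{5}$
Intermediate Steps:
$B{\left(D \right)} = - \frac{3}{2} - \frac{D^{2}}{2}$ ($B{\left(D \right)} = - \frac{D D + 3}{2} = - \frac{D^{2} + 3}{2} = - \frac{3 + D^{2}}{2} = - \frac{3}{2} - \frac{D^{2}}{2}$)
$\left(-412 + B{\left(\left(1 + 3\right) 4 \right)}\right)^{2} = \left(-412 - \left(\frac{3}{2} + \frac{\left(\left(1 + 3\right) 4\right)^{2}}{2}\right)\right)^{2} = \left(-412 - \left(\frac{3}{2} + \frac{\left(4 \cdot 4\right)^{2}}{2}\right)\right)^{2} = \left(-412 - \left(\frac{3}{2} + \frac{16^{2}}{2}\right)\right)^{2} = \left(-412 - \frac{259}{2}\right)^{2} = \left(- \frac{1083}{2}\right)^{2} = \frac{1172889}{4}$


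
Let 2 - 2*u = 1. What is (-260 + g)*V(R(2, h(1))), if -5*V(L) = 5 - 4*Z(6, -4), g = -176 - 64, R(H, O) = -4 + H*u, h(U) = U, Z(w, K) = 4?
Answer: -1100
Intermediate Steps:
u = ½ (u = 1 - ½*1 = 1 - ½ = ½ ≈ 0.50000)
R(H, O) = -4 + H/2 (R(H, O) = -4 + H*(½) = -4 + H/2)
g = -240
V(L) = 11/5 (V(L) = -(5 - 4*4)/5 = -(5 - 16)/5 = -⅕*(-11) = 11/5)
(-260 + g)*V(R(2, h(1))) = (-260 - 240)*(11/5) = -500*11/5 = -1100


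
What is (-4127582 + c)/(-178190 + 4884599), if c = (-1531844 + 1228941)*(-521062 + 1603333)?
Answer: -327827260295/4706409 ≈ -69656.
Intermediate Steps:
c = -327823132713 (c = -302903*1082271 = -327823132713)
(-4127582 + c)/(-178190 + 4884599) = (-4127582 - 327823132713)/(-178190 + 4884599) = -327827260295/4706409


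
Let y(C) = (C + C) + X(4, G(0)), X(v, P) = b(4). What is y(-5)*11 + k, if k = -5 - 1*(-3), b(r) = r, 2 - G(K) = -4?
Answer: -68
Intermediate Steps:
G(K) = 6 (G(K) = 2 - 1*(-4) = 2 + 4 = 6)
X(v, P) = 4
y(C) = 4 + 2*C (y(C) = (C + C) + 4 = 2*C + 4 = 4 + 2*C)
k = -2 (k = -5 + 3 = -2)
y(-5)*11 + k = (4 + 2*(-5))*11 - 2 = (4 - 10)*11 - 2 = -6*11 - 2 = -66 - 2 = -68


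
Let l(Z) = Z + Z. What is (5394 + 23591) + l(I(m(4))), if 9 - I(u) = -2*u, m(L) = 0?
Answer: 29003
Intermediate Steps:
I(u) = 9 + 2*u (I(u) = 9 - (-2)*u = 9 + 2*u)
l(Z) = 2*Z
(5394 + 23591) + l(I(m(4))) = (5394 + 23591) + 2*(9 + 2*0) = 28985 + 2*(9 + 0) = 28985 + 2*9 = 28985 + 18 = 29003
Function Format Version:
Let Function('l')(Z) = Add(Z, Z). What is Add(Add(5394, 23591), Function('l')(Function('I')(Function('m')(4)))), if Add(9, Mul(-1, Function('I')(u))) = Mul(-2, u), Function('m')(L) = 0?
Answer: 29003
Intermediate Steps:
Function('I')(u) = Add(9, Mul(2, u)) (Function('I')(u) = Add(9, Mul(-1, Mul(-2, u))) = Add(9, Mul(2, u)))
Function('l')(Z) = Mul(2, Z)
Add(Add(5394, 23591), Function('l')(Function('I')(Function('m')(4)))) = Add(Add(5394, 23591), Mul(2, Add(9, Mul(2, 0)))) = Add(28985, Mul(2, Add(9, 0))) = Add(28985, Mul(2, 9)) = Add(28985, 18) = 29003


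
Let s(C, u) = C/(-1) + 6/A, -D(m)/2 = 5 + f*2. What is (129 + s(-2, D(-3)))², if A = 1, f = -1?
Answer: 18769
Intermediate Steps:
D(m) = -6 (D(m) = -2*(5 - 1*2) = -2*(5 - 2) = -2*3 = -6)
s(C, u) = 6 - C (s(C, u) = C/(-1) + 6/1 = C*(-1) + 6*1 = -C + 6 = 6 - C)
(129 + s(-2, D(-3)))² = (129 + (6 - 1*(-2)))² = (129 + (6 + 2))² = (129 + 8)² = 137² = 18769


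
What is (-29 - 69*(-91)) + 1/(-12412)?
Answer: 77574999/12412 ≈ 6250.0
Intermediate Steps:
(-29 - 69*(-91)) + 1/(-12412) = (-29 + 6279) - 1/12412 = 6250 - 1/12412 = 77574999/12412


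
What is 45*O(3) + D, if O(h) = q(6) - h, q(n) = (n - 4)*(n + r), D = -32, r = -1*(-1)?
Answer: 463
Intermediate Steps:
r = 1
q(n) = (1 + n)*(-4 + n) (q(n) = (n - 4)*(n + 1) = (-4 + n)*(1 + n) = (1 + n)*(-4 + n))
O(h) = 14 - h (O(h) = (-4 + 6² - 3*6) - h = (-4 + 36 - 18) - h = 14 - h)
45*O(3) + D = 45*(14 - 1*3) - 32 = 45*(14 - 3) - 32 = 45*11 - 32 = 495 - 32 = 463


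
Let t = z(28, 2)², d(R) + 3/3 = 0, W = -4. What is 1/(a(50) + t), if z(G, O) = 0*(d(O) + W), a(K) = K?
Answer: 1/50 ≈ 0.020000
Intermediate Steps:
d(R) = -1 (d(R) = -1 + 0 = -1)
z(G, O) = 0 (z(G, O) = 0*(-1 - 4) = 0*(-5) = 0)
t = 0 (t = 0² = 0)
1/(a(50) + t) = 1/(50 + 0) = 1/50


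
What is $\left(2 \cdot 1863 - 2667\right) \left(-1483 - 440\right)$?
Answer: $-2036457$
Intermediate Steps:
$\left(2 \cdot 1863 - 2667\right) \left(-1483 - 440\right) = \left(3726 - 2667\right) \left(-1923\right) = 1059 \left(-1923\right) = -2036457$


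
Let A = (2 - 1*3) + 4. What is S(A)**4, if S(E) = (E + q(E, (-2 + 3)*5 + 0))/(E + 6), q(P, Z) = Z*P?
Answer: 16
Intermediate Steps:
q(P, Z) = P*Z
A = 3 (A = (2 - 3) + 4 = -1 + 4 = 3)
S(E) = 6*E/(6 + E) (S(E) = (E + E*((-2 + 3)*5 + 0))/(E + 6) = (E + E*(1*5 + 0))/(6 + E) = (E + E*(5 + 0))/(6 + E) = (E + E*5)/(6 + E) = (E + 5*E)/(6 + E) = (6*E)/(6 + E) = 6*E/(6 + E))
S(A)**4 = (6*3/(6 + 3))**4 = (6*3/9)**4 = (6*3*(1/9))**4 = 2**4 = 16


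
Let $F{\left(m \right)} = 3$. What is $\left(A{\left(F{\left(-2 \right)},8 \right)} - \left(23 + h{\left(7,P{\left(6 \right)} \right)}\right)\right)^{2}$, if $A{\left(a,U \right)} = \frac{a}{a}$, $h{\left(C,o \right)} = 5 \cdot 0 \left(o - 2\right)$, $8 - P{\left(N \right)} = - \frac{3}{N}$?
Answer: $484$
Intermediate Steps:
$P{\left(N \right)} = 8 + \frac{3}{N}$ ($P{\left(N \right)} = 8 - - \frac{3}{N} = 8 + \frac{3}{N}$)
$h{\left(C,o \right)} = 0$ ($h{\left(C,o \right)} = 0 \left(-2 + o\right) = 0$)
$A{\left(a,U \right)} = 1$
$\left(A{\left(F{\left(-2 \right)},8 \right)} - \left(23 + h{\left(7,P{\left(6 \right)} \right)}\right)\right)^{2} = \left(1 - 23\right)^{2} = \left(-22\right)^{2} = 484$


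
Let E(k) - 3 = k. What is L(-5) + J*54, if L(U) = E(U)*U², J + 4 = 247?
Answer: 13072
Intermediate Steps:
J = 243 (J = -4 + 247 = 243)
E(k) = 3 + k
L(U) = U²*(3 + U) (L(U) = (3 + U)*U² = U²*(3 + U))
L(-5) + J*54 = (-5)²*(3 - 5) + 243*54 = 25*(-2) + 13122 = -50 + 13122 = 13072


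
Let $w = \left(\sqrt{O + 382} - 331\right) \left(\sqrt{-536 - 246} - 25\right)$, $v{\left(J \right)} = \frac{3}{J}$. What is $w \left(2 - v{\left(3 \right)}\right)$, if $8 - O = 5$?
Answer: $8275 - 25 \sqrt{385} + i \sqrt{301070} - 331 i \sqrt{782} \approx 7784.5 - 8707.5 i$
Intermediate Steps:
$O = 3$ ($O = 8 - 5 = 3$)
$w = \left(-331 + \sqrt{385}\right) \left(-25 + i \sqrt{782}\right)$ ($w = \left(\sqrt{3 + 382} - 331\right) \left(\sqrt{-536 - 246} - 25\right) = \left(\sqrt{385} - 331\right) \left(\sqrt{-782} - 25\right) = \left(-331 + \sqrt{385}\right) \left(i \sqrt{782} - 25\right) = \left(-331 + \sqrt{385}\right) \left(-25 + i \sqrt{782}\right) \approx 7784.5 - 8707.5 i$)
$w \left(2 - v{\left(3 \right)}\right) = \left(8275 - 25 \sqrt{385} + i \sqrt{301070} - 331 i \sqrt{782}\right) \left(2 - \frac{3}{3}\right) = \left(8275 - 25 \sqrt{385} + i \sqrt{301070} - 331 i \sqrt{782}\right) \left(2 - 3 \cdot \frac{1}{3}\right) = \left(8275 - 25 \sqrt{385} + i \sqrt{301070} - 331 i \sqrt{782}\right) \left(2 - 1\right) = \left(8275 - 25 \sqrt{385} + i \sqrt{301070} - 331 i \sqrt{782}\right) 1 = 8275 - 25 \sqrt{385} + i \sqrt{301070} - 331 i \sqrt{782}$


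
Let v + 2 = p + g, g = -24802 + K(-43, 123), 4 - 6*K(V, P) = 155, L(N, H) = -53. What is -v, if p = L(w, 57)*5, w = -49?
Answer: 150565/6 ≈ 25094.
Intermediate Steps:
K(V, P) = -151/6 (K(V, P) = ⅔ - ⅙*155 = ⅔ - 155/6 = -151/6)
g = -148963/6 (g = -24802 - 151/6 = -148963/6 ≈ -24827.)
p = -265 (p = -53*5 = -265)
v = -150565/6 (v = -2 + (-265 - 148963/6) = -2 - 150553/6 = -150565/6 ≈ -25094.)
-v = -1*(-150565/6) = 150565/6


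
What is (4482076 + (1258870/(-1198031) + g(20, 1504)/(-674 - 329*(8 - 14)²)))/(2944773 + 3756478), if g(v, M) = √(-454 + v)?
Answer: 5369664733486/8028306436781 - I*√434/83886260018 ≈ 0.66884 - 2.4834e-10*I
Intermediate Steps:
(4482076 + (1258870/(-1198031) + g(20, 1504)/(-674 - 329*(8 - 14)²)))/(2944773 + 3756478) = (4482076 + (1258870/(-1198031) + √(-454 + 20)/(-674 - 329*(8 - 14)²)))/(2944773 + 3756478) = (4482076 + (1258870*(-1/1198031) + √(-434)/(-674 - 329*(-6)²)))/6701251 = (4482076 + (-1258870/1198031 + (I*√434)/(-674 - 329*36)))*(1/6701251) = (4482076 + (-1258870/1198031 + (I*√434)/(-674 - 11844)))*(1/6701251) = (4482076 + (-1258870/1198031 + (I*√434)/(-12518)))*(1/6701251) = (4482076 + (-1258870/1198031 + (I*√434)*(-1/12518)))*(1/6701251) = (4482076 + (-1258870/1198031 - I*√434/12518))*(1/6701251) = (5369664733486/1198031 - I*√434/12518)*(1/6701251) = 5369664733486/8028306436781 - I*√434/83886260018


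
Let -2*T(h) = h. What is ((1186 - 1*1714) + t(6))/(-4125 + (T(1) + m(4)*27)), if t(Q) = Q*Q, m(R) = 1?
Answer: 984/8197 ≈ 0.12004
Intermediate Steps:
T(h) = -h/2
t(Q) = Q**2
((1186 - 1*1714) + t(6))/(-4125 + (T(1) + m(4)*27)) = ((1186 - 1*1714) + 6**2)/(-4125 + (-1/2*1 + 1*27)) = ((1186 - 1714) + 36)/(-4125 + (-1/2 + 27)) = (-528 + 36)/(-4125 + 53/2) = -492/(-8197/2) = -492*(-2/8197) = 984/8197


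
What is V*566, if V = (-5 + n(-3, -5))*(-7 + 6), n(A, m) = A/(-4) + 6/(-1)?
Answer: 11603/2 ≈ 5801.5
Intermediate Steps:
n(A, m) = -6 - A/4 (n(A, m) = A*(-¼) + 6*(-1) = -A/4 - 6 = -6 - A/4)
V = 41/4 (V = (-5 + (-6 - ¼*(-3)))*(-7 + 6) = (-5 + (-6 + ¾))*(-1) = (-5 - 21/4)*(-1) = -41/4*(-1) = 41/4 ≈ 10.250)
V*566 = (41/4)*566 = 11603/2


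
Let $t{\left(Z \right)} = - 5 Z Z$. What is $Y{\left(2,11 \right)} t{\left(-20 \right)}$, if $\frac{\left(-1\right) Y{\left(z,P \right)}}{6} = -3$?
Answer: $-36000$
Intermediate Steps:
$Y{\left(z,P \right)} = 18$ ($Y{\left(z,P \right)} = \left(-6\right) \left(-3\right) = 18$)
$t{\left(Z \right)} = - 5 Z^{2}$
$Y{\left(2,11 \right)} t{\left(-20 \right)} = 18 \left(- 5 \left(-20\right)^{2}\right) = 18 \left(\left(-5\right) 400\right) = 18 \left(-2000\right) = -36000$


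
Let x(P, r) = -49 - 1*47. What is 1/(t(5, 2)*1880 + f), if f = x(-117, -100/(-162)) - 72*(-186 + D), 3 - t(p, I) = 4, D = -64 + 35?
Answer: 1/13504 ≈ 7.4052e-5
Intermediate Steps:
D = -29
t(p, I) = -1 (t(p, I) = 3 - 1*4 = 3 - 4 = -1)
x(P, r) = -96 (x(P, r) = -49 - 47 = -96)
f = 15384 (f = -96 - 72*(-186 - 29) = -96 - 72*(-215) = -96 + 15480 = 15384)
1/(t(5, 2)*1880 + f) = 1/(-1*1880 + 15384) = 1/(-1880 + 15384) = 1/13504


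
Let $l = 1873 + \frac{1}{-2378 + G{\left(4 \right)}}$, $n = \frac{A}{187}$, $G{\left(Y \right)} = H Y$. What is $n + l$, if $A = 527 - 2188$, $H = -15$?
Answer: $\frac{77260203}{41446} \approx 1864.1$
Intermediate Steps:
$G{\left(Y \right)} = - 15 Y$
$A = -1661$ ($A = 527 - 2188 = -1661$)
$n = - \frac{151}{17}$ ($n = - \frac{1661}{187} = \left(-1661\right) \frac{1}{187} = - \frac{151}{17} \approx -8.8824$)
$l = \frac{4566373}{2438}$ ($l = 1873 + \frac{1}{-2378 - 60} = 1873 + \frac{1}{-2438} = 1873 - \frac{1}{2438} = \frac{4566373}{2438} \approx 1873.0$)
$n + l = - \frac{151}{17} + \frac{4566373}{2438} = \frac{77260203}{41446}$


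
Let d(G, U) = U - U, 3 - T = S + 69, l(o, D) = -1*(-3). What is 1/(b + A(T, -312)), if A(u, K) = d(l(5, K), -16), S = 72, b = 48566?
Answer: 1/48566 ≈ 2.0591e-5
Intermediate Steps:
l(o, D) = 3
T = -138 (T = 3 - (72 + 69) = 3 - 1*141 = 3 - 141 = -138)
d(G, U) = 0
A(u, K) = 0
1/(b + A(T, -312)) = 1/(48566 + 0) = 1/48566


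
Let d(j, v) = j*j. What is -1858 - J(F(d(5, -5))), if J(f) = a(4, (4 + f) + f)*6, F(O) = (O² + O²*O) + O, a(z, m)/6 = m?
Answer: -1173802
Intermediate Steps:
d(j, v) = j²
a(z, m) = 6*m
F(O) = O + O² + O³ (F(O) = (O² + O³) + O = O + O² + O³)
J(f) = 144 + 72*f (J(f) = (6*((4 + f) + f))*6 = (6*(4 + 2*f))*6 = (24 + 12*f)*6 = 144 + 72*f)
-1858 - J(F(d(5, -5))) = -1858 - (144 + 72*(5²*(1 + 5² + (5²)²))) = -1858 - (144 + 72*(25*(1 + 25 + 25²))) = -1858 - (144 + 72*(25*(1 + 25 + 625))) = -1858 - (144 + 72*(25*651)) = -1858 - (144 + 72*16275) = -1858 - (144 + 1171800) = -1858 - 1*1171944 = -1858 - 1171944 = -1173802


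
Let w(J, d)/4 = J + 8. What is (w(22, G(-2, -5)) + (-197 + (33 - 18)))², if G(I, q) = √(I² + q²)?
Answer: 3844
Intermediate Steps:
w(J, d) = 32 + 4*J (w(J, d) = 4*(J + 8) = 4*(8 + J) = 32 + 4*J)
(w(22, G(-2, -5)) + (-197 + (33 - 18)))² = ((32 + 4*22) + (-197 + (33 - 18)))² = ((32 + 88) + (-197 + 15))² = (120 - 182)² = (-62)² = 3844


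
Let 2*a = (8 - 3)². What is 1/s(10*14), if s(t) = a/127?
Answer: 254/25 ≈ 10.160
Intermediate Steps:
a = 25/2 (a = (8 - 3)²/2 = (½)*5² = (½)*25 = 25/2 ≈ 12.500)
s(t) = 25/254 (s(t) = (25/2)/127 = (25/2)*(1/127) = 25/254)
1/s(10*14) = 1/(25/254) = 254/25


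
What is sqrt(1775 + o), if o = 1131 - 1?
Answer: sqrt(2905) ≈ 53.898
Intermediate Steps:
o = 1130
sqrt(1775 + o) = sqrt(1775 + 1130) = sqrt(2905)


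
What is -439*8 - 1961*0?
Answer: -3512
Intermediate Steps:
-439*8 - 1961*0 = -3512 + 0 = -3512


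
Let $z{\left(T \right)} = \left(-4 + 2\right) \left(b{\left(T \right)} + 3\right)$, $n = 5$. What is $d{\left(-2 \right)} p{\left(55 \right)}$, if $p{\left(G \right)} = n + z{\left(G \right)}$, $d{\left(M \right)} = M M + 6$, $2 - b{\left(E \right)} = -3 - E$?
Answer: $-1210$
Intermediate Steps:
$b{\left(E \right)} = 5 + E$ ($b{\left(E \right)} = 2 - \left(-3 - E\right) = 2 + \left(3 + E\right) = 5 + E$)
$d{\left(M \right)} = 6 + M^{2}$ ($d{\left(M \right)} = M^{2} + 6 = 6 + M^{2}$)
$z{\left(T \right)} = -16 - 2 T$ ($z{\left(T \right)} = \left(-4 + 2\right) \left(\left(5 + T\right) + 3\right) = - 2 \left(8 + T\right) = -16 - 2 T$)
$p{\left(G \right)} = -11 - 2 G$ ($p{\left(G \right)} = 5 - \left(16 + 2 G\right) = -11 - 2 G$)
$d{\left(-2 \right)} p{\left(55 \right)} = \left(6 + \left(-2\right)^{2}\right) \left(-11 - 110\right) = \left(6 + 4\right) \left(-11 - 110\right) = 10 \left(-121\right) = -1210$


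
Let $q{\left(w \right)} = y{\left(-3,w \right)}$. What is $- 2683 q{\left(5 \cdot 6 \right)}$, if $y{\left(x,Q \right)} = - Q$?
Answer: $80490$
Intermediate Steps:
$q{\left(w \right)} = - w$
$- 2683 q{\left(5 \cdot 6 \right)} = - 2683 \left(- 5 \cdot 6\right) = - 2683 \left(\left(-1\right) 30\right) = \left(-2683\right) \left(-30\right) = 80490$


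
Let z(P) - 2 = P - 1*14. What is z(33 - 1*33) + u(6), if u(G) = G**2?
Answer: 24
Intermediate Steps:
z(P) = -12 + P (z(P) = 2 + (P - 1*14) = 2 + (P - 14) = 2 + (-14 + P) = -12 + P)
z(33 - 1*33) + u(6) = (-12 + (33 - 1*33)) + 6**2 = (-12 + (33 - 33)) + 36 = (-12 + 0) + 36 = -12 + 36 = 24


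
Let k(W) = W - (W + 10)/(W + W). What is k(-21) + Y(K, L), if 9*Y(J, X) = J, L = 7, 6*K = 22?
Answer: -7883/378 ≈ -20.854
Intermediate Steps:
K = 11/3 (K = (⅙)*22 = 11/3 ≈ 3.6667)
Y(J, X) = J/9
k(W) = W - (10 + W)/(2*W)
k(-21) + Y(K, L) = (-½ - 21 - 5/(-21)) + (⅑)*(11/3) = (-½ - 21 - 5*(-1/21)) + 11/27 = (-½ - 21 + 5/21) + 11/27 = -893/42 + 11/27 = -7883/378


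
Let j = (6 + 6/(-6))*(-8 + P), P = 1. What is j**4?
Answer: 1500625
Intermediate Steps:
j = -35 (j = (6 + 6/(-6))*(-8 + 1) = (6 + 6*(-1/6))*(-7) = (6 - 1)*(-7) = 5*(-7) = -35)
j**4 = (-35)**4 = 1500625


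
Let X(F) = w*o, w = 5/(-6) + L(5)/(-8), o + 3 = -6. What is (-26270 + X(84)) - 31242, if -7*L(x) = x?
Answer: -3220297/56 ≈ -57505.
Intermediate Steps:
o = -9 (o = -3 - 6 = -9)
L(x) = -x/7
w = -125/168 (w = 5/(-6) - 1/7*5/(-8) = 5*(-1/6) - 5/7*(-1/8) = -5/6 + 5/56 = -125/168 ≈ -0.74405)
X(F) = 375/56 (X(F) = -125/168*(-9) = 375/56)
(-26270 + X(84)) - 31242 = (-26270 + 375/56) - 31242 = -1470745/56 - 31242 = -3220297/56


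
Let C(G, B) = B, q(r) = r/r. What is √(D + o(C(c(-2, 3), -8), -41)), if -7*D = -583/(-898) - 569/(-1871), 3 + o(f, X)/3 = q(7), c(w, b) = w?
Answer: I*√848780096400446/11761106 ≈ 2.4771*I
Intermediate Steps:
q(r) = 1
o(f, X) = -6 (o(f, X) = -9 + 3*1 = -9 + 3 = -6)
D = -1601755/11761106 (D = -(-583/(-898) - 569/(-1871))/7 = -(-583*(-1/898) - 569*(-1/1871))/7 = -(583/898 + 569/1871)/7 = -⅐*1601755/1680158 = -1601755/11761106 ≈ -0.13619)
√(D + o(C(c(-2, 3), -8), -41)) = √(-1601755/11761106 - 6) = √(-72168391/11761106) = I*√848780096400446/11761106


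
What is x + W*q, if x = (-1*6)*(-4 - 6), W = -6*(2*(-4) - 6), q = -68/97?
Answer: 108/97 ≈ 1.1134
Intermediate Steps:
q = -68/97 (q = -68*1/97 = -68/97 ≈ -0.70103)
W = 84 (W = -6*(-8 - 6) = -6*(-14) = 84)
x = 60 (x = -6*(-10) = 60)
x + W*q = 60 + 84*(-68/97) = 60 - 5712/97 = 108/97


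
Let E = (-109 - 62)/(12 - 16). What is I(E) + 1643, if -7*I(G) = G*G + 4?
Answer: 154711/112 ≈ 1381.3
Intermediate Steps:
E = 171/4 (E = -171/(-4) = -171*(-¼) = 171/4 ≈ 42.750)
I(G) = -4/7 - G²/7 (I(G) = -(G*G + 4)/7 = -(G² + 4)/7 = -(4 + G²)/7 = -4/7 - G²/7)
I(E) + 1643 = (-4/7 - (171/4)²/7) + 1643 = (-4/7 - ⅐*29241/16) + 1643 = (-4/7 - 29241/112) + 1643 = -29305/112 + 1643 = 154711/112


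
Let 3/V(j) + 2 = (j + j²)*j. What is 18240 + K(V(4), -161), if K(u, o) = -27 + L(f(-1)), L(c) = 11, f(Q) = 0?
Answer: 18224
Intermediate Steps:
V(j) = 3/(-2 + j*(j + j²)) (V(j) = 3/(-2 + (j + j²)*j) = 3/(-2 + j*(j + j²)))
K(u, o) = -16 (K(u, o) = -27 + 11 = -16)
18240 + K(V(4), -161) = 18240 - 16 = 18224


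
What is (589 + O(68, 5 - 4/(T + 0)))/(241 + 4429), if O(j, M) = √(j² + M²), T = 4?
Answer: 589/4670 + 2*√290/2335 ≈ 0.14071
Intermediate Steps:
O(j, M) = √(M² + j²)
(589 + O(68, 5 - 4/(T + 0)))/(241 + 4429) = (589 + √((5 - 4/(4 + 0))² + 68²))/(241 + 4429) = (589 + √((5 - 4/4)² + 4624))/4670 = (589 + √((5 - 4*¼)² + 4624))*(1/4670) = (589 + √((5 - 1)² + 4624))*(1/4670) = (589 + √(4² + 4624))*(1/4670) = (589 + √(16 + 4624))*(1/4670) = (589 + √4640)*(1/4670) = (589 + 4*√290)*(1/4670) = 589/4670 + 2*√290/2335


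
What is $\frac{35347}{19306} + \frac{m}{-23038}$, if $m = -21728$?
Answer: $\frac{616902477}{222385814} \approx 2.774$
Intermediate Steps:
$\frac{35347}{19306} + \frac{m}{-23038} = \frac{35347}{19306} - \frac{21728}{-23038} = 35347 \cdot \frac{1}{19306} - - \frac{10864}{11519} = \frac{35347}{19306} + \frac{10864}{11519} = \frac{616902477}{222385814}$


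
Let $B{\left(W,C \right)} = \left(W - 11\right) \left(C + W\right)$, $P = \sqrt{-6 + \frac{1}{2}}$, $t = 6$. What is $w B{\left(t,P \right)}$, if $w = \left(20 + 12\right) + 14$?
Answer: $-1380 - 115 i \sqrt{22} \approx -1380.0 - 539.4 i$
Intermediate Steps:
$P = \frac{i \sqrt{22}}{2}$ ($P = \sqrt{-6 + \frac{1}{2}} = \sqrt{- \frac{11}{2}} = \frac{i \sqrt{22}}{2} \approx 2.3452 i$)
$B{\left(W,C \right)} = \left(-11 + W\right) \left(C + W\right)$
$w = 46$ ($w = 32 + 14 = 46$)
$w B{\left(t,P \right)} = 46 \left(6^{2} - 11 \frac{i \sqrt{22}}{2} - 66 + \frac{i \sqrt{22}}{2} \cdot 6\right) = 46 \left(36 - \frac{11 i \sqrt{22}}{2} - 66 + 3 i \sqrt{22}\right) = 46 \left(-30 - \frac{5 i \sqrt{22}}{2}\right) = -1380 - 115 i \sqrt{22}$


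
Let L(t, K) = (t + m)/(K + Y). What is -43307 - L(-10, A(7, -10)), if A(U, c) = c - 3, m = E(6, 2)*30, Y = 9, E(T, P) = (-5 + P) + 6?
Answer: -43287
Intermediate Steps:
E(T, P) = 1 + P
m = 90 (m = (1 + 2)*30 = 3*30 = 90)
A(U, c) = -3 + c
L(t, K) = (90 + t)/(9 + K) (L(t, K) = (t + 90)/(K + 9) = (90 + t)/(9 + K))
-43307 - L(-10, A(7, -10)) = -43307 - (90 - 10)/(9 + (-3 - 10)) = -43307 - 80/(9 - 13) = -43307 - 80/(-4) = -43307 - (-1)*80/4 = -43307 - 1*(-20) = -43307 + 20 = -43287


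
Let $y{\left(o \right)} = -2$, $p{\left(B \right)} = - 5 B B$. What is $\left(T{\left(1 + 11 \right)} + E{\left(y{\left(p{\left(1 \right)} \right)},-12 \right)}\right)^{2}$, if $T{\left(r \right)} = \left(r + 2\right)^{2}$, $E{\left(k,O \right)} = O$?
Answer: $33856$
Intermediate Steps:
$p{\left(B \right)} = - 5 B^{2}$
$T{\left(r \right)} = \left(2 + r\right)^{2}$
$\left(T{\left(1 + 11 \right)} + E{\left(y{\left(p{\left(1 \right)} \right)},-12 \right)}\right)^{2} = \left(\left(2 + \left(1 + 11\right)\right)^{2} - 12\right)^{2} = \left(\left(2 + 12\right)^{2} - 12\right)^{2} = \left(14^{2} - 12\right)^{2} = \left(196 - 12\right)^{2} = 184^{2} = 33856$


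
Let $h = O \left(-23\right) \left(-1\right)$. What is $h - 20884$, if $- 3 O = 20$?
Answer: $- \frac{63112}{3} \approx -21037.0$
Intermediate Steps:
$O = - \frac{20}{3}$ ($O = \left(- \frac{1}{3}\right) 20 = - \frac{20}{3} \approx -6.6667$)
$h = - \frac{460}{3}$ ($h = \left(- \frac{20}{3}\right) \left(-23\right) \left(-1\right) = \frac{460}{3} \left(-1\right) = - \frac{460}{3} \approx -153.33$)
$h - 20884 = - \frac{460}{3} - 20884 = - \frac{63112}{3}$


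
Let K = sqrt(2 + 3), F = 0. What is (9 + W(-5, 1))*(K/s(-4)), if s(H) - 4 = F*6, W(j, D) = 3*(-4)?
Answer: -3*sqrt(5)/4 ≈ -1.6771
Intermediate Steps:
W(j, D) = -12
s(H) = 4 (s(H) = 4 + 0*6 = 4 + 0 = 4)
K = sqrt(5) ≈ 2.2361
(9 + W(-5, 1))*(K/s(-4)) = (9 - 12)*(sqrt(5)/4) = -3*sqrt(5)/4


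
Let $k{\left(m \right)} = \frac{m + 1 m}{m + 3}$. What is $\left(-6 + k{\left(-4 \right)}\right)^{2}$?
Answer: $4$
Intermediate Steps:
$k{\left(m \right)} = \frac{2 m}{3 + m}$ ($k{\left(m \right)} = \frac{m + m}{3 + m} = \frac{2 m}{3 + m}$)
$\left(-6 + k{\left(-4 \right)}\right)^{2} = \left(-6 + 2 \left(-4\right) \frac{1}{3 - 4}\right)^{2} = \left(-6 + 2 \left(-4\right) \frac{1}{-1}\right)^{2} = \left(-6 + 2 \left(-4\right) \left(-1\right)\right)^{2} = \left(-6 + 8\right)^{2} = 2^{2} = 4$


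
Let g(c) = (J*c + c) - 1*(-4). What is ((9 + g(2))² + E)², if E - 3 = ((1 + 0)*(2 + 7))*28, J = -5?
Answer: 78400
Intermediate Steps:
g(c) = 4 - 4*c (g(c) = (-5*c + c) - 1*(-4) = -4*c + 4 = 4 - 4*c)
E = 255 (E = 3 + ((1 + 0)*(2 + 7))*28 = 3 + (1*9)*28 = 3 + 9*28 = 3 + 252 = 255)
((9 + g(2))² + E)² = ((9 + (4 - 4*2))² + 255)² = ((9 + (4 - 8))² + 255)² = ((9 - 4)² + 255)² = (5² + 255)² = (25 + 255)² = 280² = 78400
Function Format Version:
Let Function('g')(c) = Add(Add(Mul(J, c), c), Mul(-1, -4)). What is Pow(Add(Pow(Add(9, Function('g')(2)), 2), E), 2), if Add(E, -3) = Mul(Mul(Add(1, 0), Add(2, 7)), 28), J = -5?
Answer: 78400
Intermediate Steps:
Function('g')(c) = Add(4, Mul(-4, c)) (Function('g')(c) = Add(Add(Mul(-5, c), c), Mul(-1, -4)) = Add(Mul(-4, c), 4) = Add(4, Mul(-4, c)))
E = 255 (E = Add(3, Mul(Mul(Add(1, 0), Add(2, 7)), 28)) = Add(3, Mul(Mul(1, 9), 28)) = Add(3, Mul(9, 28)) = Add(3, 252) = 255)
Pow(Add(Pow(Add(9, Function('g')(2)), 2), E), 2) = Pow(Add(Pow(Add(9, Add(4, Mul(-4, 2))), 2), 255), 2) = Pow(Add(Pow(Add(9, Add(4, -8)), 2), 255), 2) = Pow(Add(Pow(Add(9, -4), 2), 255), 2) = Pow(Add(Pow(5, 2), 255), 2) = Pow(Add(25, 255), 2) = Pow(280, 2) = 78400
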